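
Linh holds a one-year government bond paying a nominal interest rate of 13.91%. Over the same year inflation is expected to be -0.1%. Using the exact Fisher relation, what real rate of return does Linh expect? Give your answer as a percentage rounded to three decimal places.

By the Fisher relation, 1 + r = (1 + i)/(1 + π).
1 + r = 1.13910 / 0.99900 = 1.140240
r = 1.140240 − 1 = 14.0240%, i.e. 14.024%.

14.024%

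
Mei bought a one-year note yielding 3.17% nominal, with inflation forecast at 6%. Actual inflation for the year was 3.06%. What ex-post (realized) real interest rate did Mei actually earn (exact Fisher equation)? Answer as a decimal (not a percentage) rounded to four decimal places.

0.0011

Ex-post: (1 + 0.0317)/(1 + 0.0306) − 1 = 0.1067%
So the realized real rate is 0.0011.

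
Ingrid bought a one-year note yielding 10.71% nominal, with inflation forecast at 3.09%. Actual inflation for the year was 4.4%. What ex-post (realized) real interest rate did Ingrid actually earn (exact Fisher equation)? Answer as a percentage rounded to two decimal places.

6.04%

Ex-post: (1 + 0.1071)/(1 + 0.0440) − 1 = 6.0441%
So the realized real rate is 6.04%.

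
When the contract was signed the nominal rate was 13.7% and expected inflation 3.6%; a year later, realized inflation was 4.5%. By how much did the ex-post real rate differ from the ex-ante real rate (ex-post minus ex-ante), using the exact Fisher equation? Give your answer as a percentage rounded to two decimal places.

-0.95%

Ex-ante: (1 + 0.1370)/(1 + 0.0360) − 1 = 9.7490%
Ex-post: (1 + 0.1370)/(1 + 0.0450) − 1 = 8.8038%
Difference (ex-post − ex-ante) = -0.9452% → -0.95%.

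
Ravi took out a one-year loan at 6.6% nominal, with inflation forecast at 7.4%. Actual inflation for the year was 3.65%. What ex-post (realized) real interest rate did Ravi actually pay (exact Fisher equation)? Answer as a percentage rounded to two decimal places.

2.85%

Ex-post: (1 + 0.0660)/(1 + 0.0365) − 1 = 2.8461%
So the realized real rate is 2.85%.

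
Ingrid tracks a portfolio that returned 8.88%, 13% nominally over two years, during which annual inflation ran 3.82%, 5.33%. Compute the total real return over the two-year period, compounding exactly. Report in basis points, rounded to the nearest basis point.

Compound the nominal returns: 1.0888 × 1.1300 = 1.230344.
Compound inflation: 1.0382 × 1.0533 = 1.093536.
Deflate: 1.230344 / 1.093536 = 1.125106.
Total real return = 1.125106 − 1 → 1251 basis points.

1251 basis points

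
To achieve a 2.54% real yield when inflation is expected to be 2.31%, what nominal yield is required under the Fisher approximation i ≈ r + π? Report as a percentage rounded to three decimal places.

i ≈ r + π = 2.54% + 2.31% = 4.850%.

4.850%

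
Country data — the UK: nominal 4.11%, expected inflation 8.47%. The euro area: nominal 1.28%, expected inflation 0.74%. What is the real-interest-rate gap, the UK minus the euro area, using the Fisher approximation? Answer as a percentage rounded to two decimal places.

The UK: 4.11% − 8.47% = -4.360%
The euro area: 1.28% − 0.74% = 0.540%
Differential = -4.900% → -4.90%.

-4.90%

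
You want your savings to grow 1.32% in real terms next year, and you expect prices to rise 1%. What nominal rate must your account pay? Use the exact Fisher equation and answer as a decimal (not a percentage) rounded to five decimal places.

(1 + i) = (1 + r)(1 + π) = 1.01320 × 1.01000 = 1.023332
i = 1.023332 − 1, so the required nominal rate is 0.02333.

0.02333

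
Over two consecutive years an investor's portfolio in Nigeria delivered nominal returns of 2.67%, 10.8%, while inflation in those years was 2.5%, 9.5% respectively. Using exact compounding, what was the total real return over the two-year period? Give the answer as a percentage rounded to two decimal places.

1.36%

Nominal growth factor = 1.0267 × 1.1080 = 1.1375836
Price-level growth factor = 1.0250 × 1.0950 = 1.1223750
Real growth factor = 1.1375836 / 1.1223750 = 1.0135504
Total real return = 1.0135504 − 1 → 1.36%.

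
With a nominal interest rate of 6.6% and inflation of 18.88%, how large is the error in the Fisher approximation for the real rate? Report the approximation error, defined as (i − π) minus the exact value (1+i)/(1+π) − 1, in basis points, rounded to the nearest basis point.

-195 basis points

Approximate: r ≈ 6.600% − 18.880% = -12.2800%
Exact: (1 + 0.0660)/(1 + 0.1888) − 1 = -10.3297%
Error = -12.2800% − (-10.3297%) = -1.9503% → -195 basis points.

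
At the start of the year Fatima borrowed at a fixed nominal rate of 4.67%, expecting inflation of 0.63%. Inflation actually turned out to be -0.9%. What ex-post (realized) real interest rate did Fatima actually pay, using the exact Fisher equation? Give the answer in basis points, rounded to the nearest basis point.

Ex-post: (1 + 0.0467)/(1 − 0.0090) − 1 = 5.6206%
So the realized real rate is 562 basis points.

562 basis points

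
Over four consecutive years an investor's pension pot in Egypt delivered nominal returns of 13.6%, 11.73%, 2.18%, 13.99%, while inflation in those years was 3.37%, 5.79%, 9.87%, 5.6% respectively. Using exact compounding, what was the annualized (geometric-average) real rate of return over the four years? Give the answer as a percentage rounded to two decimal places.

Compound the nominal returns: 1.1360 × 1.1173 × 1.0218 × 1.1399 = 1.47836197.
Compound inflation: 1.0337 × 1.0579 × 1.0987 × 1.0560 = 1.26876788.
Deflate: 1.47836197 / 1.26876788 = 1.16519498.
Annualized real rate = 1.16519498^(1/4) − 1 = 3.8962% → 3.90%.

3.90%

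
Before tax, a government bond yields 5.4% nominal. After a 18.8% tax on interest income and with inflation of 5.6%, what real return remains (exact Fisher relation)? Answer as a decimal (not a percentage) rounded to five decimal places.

After-tax nominal return = 5.4% × (1 − 0.188) = 4.3848%.
1 + r = 1.043848 / 1.05600 = 0.988492
After-tax real rate = 0.988492 − 1 → -0.01151.

-0.01151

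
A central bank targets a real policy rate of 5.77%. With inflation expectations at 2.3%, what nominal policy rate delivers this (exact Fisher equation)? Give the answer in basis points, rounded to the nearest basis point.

820 basis points

(1 + i) = (1 + r)(1 + π) = 1.05770 × 1.02300 = 1.0820271
i = 1.0820271 − 1, so the required nominal rate is 820 basis points.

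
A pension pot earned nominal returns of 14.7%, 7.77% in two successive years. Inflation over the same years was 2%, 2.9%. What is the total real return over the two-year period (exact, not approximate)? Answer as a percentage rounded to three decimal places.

Compound the nominal returns: 1.1470 × 1.0777 = 1.236122.
Compound inflation: 1.0200 × 1.0290 = 1.049580.
Deflate: 1.236122 / 1.049580 = 1.177730.
Total real return = 1.177730 − 1 → 17.773%.

17.773%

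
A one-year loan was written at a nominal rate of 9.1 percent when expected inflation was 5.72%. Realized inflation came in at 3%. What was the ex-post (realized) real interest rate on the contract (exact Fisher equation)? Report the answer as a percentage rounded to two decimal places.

5.92%

Ex-post: (1 + 0.0910)/(1 + 0.0300) − 1 = 5.9223%
So the realized real rate is 5.92%.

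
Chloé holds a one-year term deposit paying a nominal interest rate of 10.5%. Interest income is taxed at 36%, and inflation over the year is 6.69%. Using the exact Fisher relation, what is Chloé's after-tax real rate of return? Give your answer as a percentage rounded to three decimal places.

After-tax nominal return = 10.5% × (1 − 0.36) = 6.7200%.
1 + r = 1.06720 / 1.06690 = 1.000281
After-tax real rate = 1.000281 − 1 → 0.028%.

0.028%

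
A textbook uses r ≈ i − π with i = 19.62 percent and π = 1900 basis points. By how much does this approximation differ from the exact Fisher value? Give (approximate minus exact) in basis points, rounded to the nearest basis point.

Approximate: r ≈ 19.620% − 19.000% = 0.6200%
Exact: (1 + 0.1962)/(1 + 0.1900) − 1 = 0.5210%
Error = 0.6200% − 0.5210% = 0.0990% → 10 basis points.

10 basis points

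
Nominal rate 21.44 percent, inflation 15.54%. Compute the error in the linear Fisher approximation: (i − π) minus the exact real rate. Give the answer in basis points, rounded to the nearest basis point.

Approximate: r ≈ 21.440% − 15.540% = 5.9000%
Exact: (1 + 0.2144)/(1 + 0.1554) − 1 = 5.1065%
Error = 5.9000% − 5.1065% = 0.7935% → 79 basis points.

79 basis points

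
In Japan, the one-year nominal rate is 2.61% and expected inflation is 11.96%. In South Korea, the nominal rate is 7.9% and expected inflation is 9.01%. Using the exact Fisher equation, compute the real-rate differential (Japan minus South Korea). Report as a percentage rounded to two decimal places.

Japan: (1 + 0.0261)/(1 + 0.1196) − 1 = -8.3512%
South Korea: (1 + 0.0790)/(1 + 0.0901) − 1 = -1.0183%
Differential = -8.3512% − (-1.0183%) = -7.3329% → -7.33%.

-7.33%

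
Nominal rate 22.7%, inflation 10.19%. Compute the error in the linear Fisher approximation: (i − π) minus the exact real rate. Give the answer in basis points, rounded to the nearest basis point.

116 basis points

Approximate: r ≈ 22.700% − 10.190% = 12.5100%
Exact: (1 + 0.2270)/(1 + 0.1019) − 1 = 11.3531%
Error = 12.5100% − 11.3531% = 1.1569% → 116 basis points.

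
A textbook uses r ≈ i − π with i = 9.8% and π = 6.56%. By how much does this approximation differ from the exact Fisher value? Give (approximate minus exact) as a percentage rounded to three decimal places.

Approximate: r ≈ 9.800% − 6.560% = 3.2400%
Exact: (1 + 0.0980)/(1 + 0.0656) − 1 = 3.04054%
Error = 3.2400% − 3.04054% = 0.19946% → 0.199%.

0.199%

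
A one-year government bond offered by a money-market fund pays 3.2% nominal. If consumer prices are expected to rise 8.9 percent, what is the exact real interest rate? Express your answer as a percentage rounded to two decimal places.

-5.23%

1 + r = 1.03200 / 1.08900 = 0.947658
r = 0.947658 − 1 = -5.2342%, i.e. -5.23%.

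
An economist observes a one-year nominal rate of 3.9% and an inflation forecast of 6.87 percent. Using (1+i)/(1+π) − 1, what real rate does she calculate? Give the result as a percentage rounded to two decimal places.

By the Fisher equation, 1 + r = (1 + i)/(1 + π).
1 + r = 1.03900 / 1.06870 = 0.972209
r = 0.972209 − 1 = -2.7791%, i.e. -2.78%.

-2.78%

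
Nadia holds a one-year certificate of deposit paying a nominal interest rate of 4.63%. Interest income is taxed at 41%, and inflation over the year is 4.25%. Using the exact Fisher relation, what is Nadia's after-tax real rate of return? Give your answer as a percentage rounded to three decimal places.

After-tax nominal return = 4.63% × (1 − 0.41) = 2.7317%.
1 + r = 1.027317 / 1.04250 = 0.985436
After-tax real rate = 0.985436 − 1 → -1.456%.

-1.456%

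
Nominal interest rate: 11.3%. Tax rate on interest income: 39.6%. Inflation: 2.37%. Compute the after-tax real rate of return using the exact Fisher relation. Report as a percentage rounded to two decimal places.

After-tax nominal return = 11.3% × (1 − 0.396) = 6.8252%.
1 + r = 1.068252 / 1.02370 = 1.043521
After-tax real rate = 1.043521 − 1 → 4.35%.

4.35%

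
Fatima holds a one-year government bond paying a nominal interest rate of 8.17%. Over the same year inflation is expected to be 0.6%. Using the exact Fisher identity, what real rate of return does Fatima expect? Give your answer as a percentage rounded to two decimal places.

7.52%

By the Fisher identity, 1 + r = (1 + i)/(1 + π).
1 + r = 1.08170 / 1.00600 = 1.075249
r = 1.075249 − 1 = 7.5249%, i.e. 7.52%.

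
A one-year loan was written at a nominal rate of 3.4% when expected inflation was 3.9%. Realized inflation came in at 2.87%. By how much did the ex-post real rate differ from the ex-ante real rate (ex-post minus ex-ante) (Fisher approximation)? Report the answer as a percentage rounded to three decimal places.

Ex-ante: 3.4% − 3.9% = -0.500%
Ex-post: 3.4% − 2.87% = 0.530%
Difference (ex-post − ex-ante) = 1.0300% → 1.030%.

1.030%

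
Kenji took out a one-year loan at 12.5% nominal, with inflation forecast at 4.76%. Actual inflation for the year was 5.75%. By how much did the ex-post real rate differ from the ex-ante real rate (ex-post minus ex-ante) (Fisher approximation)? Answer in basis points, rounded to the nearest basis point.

-99 basis points

Ex-ante: 12.5% − 4.76% = 7.740%
Ex-post: 12.5% − 5.75% = 6.750%
Difference (ex-post − ex-ante) = -0.9900% → -99 basis points.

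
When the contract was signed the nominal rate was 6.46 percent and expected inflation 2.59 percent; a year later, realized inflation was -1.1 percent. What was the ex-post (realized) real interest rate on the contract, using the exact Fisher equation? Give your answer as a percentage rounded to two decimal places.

7.64%

Ex-post: (1 + 0.0646)/(1 − 0.0110) − 1 = 7.6441%
So the realized real rate is 7.64%.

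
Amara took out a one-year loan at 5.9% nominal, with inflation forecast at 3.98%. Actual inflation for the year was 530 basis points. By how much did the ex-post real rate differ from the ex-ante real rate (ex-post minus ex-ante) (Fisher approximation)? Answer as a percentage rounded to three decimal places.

Ex-ante: 5.9% − 3.98% = 1.920%
Ex-post: 5.9% − 5.3% = 0.600%
Difference (ex-post − ex-ante) = -1.3200% → -1.320%.

-1.320%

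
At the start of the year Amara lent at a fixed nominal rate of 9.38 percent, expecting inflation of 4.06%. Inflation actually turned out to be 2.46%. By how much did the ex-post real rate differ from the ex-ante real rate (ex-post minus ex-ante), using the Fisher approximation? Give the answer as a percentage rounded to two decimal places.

Ex-ante: 9.38% − 4.06% = 5.320%
Ex-post: 9.38% − 2.46% = 6.920%
Difference (ex-post − ex-ante) = 1.6000% → 1.60%.

1.60%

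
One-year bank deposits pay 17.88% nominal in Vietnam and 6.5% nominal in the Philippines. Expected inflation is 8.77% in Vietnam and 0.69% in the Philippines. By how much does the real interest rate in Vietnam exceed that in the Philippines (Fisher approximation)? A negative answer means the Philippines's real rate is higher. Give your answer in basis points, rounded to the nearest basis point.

Vietnam: 17.88% − 8.77% = 9.110%
The Philippines: 6.5% − 0.69% = 5.810%
Differential = 3.300% → 330 basis points.

330 basis points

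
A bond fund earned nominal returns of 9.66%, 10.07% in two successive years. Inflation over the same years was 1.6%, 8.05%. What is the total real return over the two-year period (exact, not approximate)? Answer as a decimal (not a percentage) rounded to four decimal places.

Nominal growth factor = 1.0966 × 1.1007 = 1.207028
Price-level growth factor = 1.0160 × 1.0805 = 1.097788
Real growth factor = 1.207028 / 1.097788 = 1.099509
Total real return = 1.099509 − 1 → 0.0995.

0.0995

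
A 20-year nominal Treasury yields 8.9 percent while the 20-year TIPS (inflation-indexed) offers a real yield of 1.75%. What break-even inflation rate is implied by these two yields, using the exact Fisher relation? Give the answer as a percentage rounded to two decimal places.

(1 + π) = (1 + i)/(1 + r) = 1.08900 / 1.01750 = 1.070270
Break-even inflation = 1.070270 − 1 → 7.03%.

7.03%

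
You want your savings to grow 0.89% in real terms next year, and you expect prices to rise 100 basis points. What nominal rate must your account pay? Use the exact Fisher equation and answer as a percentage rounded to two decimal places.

1.90%

(1 + i) = (1 + r)(1 + π) = 1.00890 × 1.01000 = 1.018989
i = 1.018989 − 1, so the required nominal rate is 1.90%.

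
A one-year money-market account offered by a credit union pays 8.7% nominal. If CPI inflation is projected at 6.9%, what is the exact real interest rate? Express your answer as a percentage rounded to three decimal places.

By the Fisher equation, 1 + r = (1 + i)/(1 + π).
1 + r = 1.08700 / 1.06900 = 1.016838
r = 1.016838 − 1 = 1.6838%, i.e. 1.684%.

1.684%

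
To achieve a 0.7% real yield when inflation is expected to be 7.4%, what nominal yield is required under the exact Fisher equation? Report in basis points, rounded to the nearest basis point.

815 basis points

(1 + i) = (1 + r)(1 + π) = 1.00700 × 1.07400 = 1.081518
i = 1.081518 − 1, so the required nominal rate is 815 basis points.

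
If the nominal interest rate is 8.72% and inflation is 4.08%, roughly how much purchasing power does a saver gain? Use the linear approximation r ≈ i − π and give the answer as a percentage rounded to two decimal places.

4.64%

r ≈ i − π = 8.72% − 4.08% = 4.64%.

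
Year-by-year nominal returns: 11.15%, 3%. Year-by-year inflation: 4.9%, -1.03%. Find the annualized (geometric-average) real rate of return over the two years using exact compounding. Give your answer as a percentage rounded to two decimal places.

Nominal growth factor = 1.1115 × 1.0300 = 1.14484500
Price-level growth factor = 1.0490 × 0.9897 = 1.03819530
Real growth factor = 1.14484500 / 1.03819530 = 1.10272605
Annualized real rate = 1.10272605^(1/2) − 1 = 5.0108% → 5.01%.

5.01%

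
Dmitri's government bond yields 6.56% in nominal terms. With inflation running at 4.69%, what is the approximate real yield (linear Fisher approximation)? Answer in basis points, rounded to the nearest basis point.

r ≈ i − π = 6.56% − 4.69% = 187 basis points.

187 basis points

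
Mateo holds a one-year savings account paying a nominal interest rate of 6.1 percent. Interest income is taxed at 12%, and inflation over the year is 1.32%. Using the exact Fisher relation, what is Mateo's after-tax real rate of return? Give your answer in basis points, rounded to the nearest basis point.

After-tax nominal return = 6.1% × (1 − 0.12) = 5.3680%.
1 + r = 1.05368 / 1.01320 = 1.039953
After-tax real rate = 1.039953 − 1 → 400 basis points.

400 basis points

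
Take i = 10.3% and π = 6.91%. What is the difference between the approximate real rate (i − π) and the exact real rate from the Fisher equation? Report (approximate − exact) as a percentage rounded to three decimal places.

0.219%

Approximate: r ≈ 10.300% − 6.910% = 3.3900%
Exact: (1 + 0.1030)/(1 + 0.0691) − 1 = 3.1709%
Error = 3.3900% − 3.1709% = 0.2191% → 0.219%.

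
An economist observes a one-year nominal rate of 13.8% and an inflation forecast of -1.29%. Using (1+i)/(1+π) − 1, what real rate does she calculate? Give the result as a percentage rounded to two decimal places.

By the Fisher relation, 1 + r = (1 + i)/(1 + π).
1 + r = 1.13800 / 0.98710 = 1.152872
r = 1.152872 − 1 = 15.2872%, i.e. 15.29%.

15.29%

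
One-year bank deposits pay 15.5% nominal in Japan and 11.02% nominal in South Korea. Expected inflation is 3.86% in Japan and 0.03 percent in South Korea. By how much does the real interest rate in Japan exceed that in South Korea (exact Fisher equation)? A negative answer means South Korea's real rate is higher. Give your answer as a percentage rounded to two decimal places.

Japan: (1 + 0.1550)/(1 + 0.0386) − 1 = 11.2074%
South Korea: (1 + 0.1102)/(1 + 0.0003) − 1 = 10.9867%
Differential = 11.2074% − 10.9867% = 0.2207% → 0.22%.

0.22%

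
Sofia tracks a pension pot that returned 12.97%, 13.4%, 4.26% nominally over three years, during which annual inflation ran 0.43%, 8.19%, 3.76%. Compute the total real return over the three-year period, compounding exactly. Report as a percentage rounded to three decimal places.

Nominal growth factor = 1.1297 × 1.1340 × 1.0426 = 1.335654
Price-level growth factor = 1.0043 × 1.0819 × 1.0376 = 1.127407
Real growth factor = 1.335654 / 1.127407 = 1.184714
Total real return = 1.184714 − 1 → 18.471%.

18.471%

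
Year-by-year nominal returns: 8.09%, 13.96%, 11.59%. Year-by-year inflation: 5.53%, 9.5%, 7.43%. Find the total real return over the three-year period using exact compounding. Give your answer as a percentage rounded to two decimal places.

10.73%

Compound the nominal returns: 1.0809 × 1.1396 × 1.1159 = 1.374559.
Compound inflation: 1.0553 × 1.0950 × 1.0743 = 1.241411.
Deflate: 1.374559 / 1.241411 = 1.107255.
Total real return = 1.107255 − 1 → 10.73%.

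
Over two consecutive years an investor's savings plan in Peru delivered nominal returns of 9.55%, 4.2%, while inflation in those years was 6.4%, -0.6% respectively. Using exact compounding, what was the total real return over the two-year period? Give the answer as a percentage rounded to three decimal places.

Nominal growth factor = 1.0955 × 1.0420 = 1.1415110
Price-level growth factor = 1.0640 × 0.9940 = 1.0576160
Real growth factor = 1.1415110 / 1.0576160 = 1.0793246
Total real return = 1.0793246 − 1 → 7.932%.

7.932%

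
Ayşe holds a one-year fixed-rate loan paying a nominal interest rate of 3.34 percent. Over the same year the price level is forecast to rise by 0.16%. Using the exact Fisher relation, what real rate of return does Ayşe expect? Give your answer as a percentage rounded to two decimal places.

3.17%

By the Fisher relation, 1 + r = (1 + i)/(1 + π).
1 + r = 1.03340 / 1.00160 = 1.031749
r = 1.031749 − 1 = 3.1749%, i.e. 3.17%.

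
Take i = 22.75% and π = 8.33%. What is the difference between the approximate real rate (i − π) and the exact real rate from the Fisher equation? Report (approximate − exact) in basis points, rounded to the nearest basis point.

111 basis points

Approximate: r ≈ 22.750% − 8.330% = 14.4200%
Exact: (1 + 0.2275)/(1 + 0.0833) − 1 = 13.3112%
Error = 14.4200% − 13.3112% = 1.1088% → 111 basis points.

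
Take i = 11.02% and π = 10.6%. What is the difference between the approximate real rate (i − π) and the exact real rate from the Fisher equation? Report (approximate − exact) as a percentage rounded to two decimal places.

Approximate: r ≈ 11.020% − 10.600% = 0.4200%
Exact: (1 + 0.1102)/(1 + 0.1060) − 1 = 0.3797%
Error = 0.4200% − 0.3797% = 0.0403% → 0.04%.

0.04%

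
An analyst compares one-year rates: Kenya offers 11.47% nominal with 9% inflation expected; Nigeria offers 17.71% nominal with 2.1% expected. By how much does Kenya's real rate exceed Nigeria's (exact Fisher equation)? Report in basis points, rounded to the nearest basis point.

Kenya: (1 + 0.1147)/(1 + 0.0900) − 1 = 2.2661%
Nigeria: (1 + 0.1771)/(1 + 0.0210) − 1 = 15.2889%
Differential = 2.2661% − 15.2889% = -13.0229% → -1302 basis points.

-1302 basis points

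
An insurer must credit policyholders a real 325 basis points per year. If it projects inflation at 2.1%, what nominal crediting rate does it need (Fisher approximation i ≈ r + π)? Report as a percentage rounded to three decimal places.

5.350%

i ≈ r + π = 3.25% + 2.1% = 5.350%.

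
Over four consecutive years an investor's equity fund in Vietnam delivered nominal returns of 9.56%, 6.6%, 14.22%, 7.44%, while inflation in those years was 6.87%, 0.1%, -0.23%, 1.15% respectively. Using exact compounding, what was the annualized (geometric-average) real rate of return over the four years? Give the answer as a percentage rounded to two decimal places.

7.34%

Nominal growth factor = 1.0956 × 1.0660 × 1.1422 × 1.0744 = 1.43323493
Price-level growth factor = 1.0687 × 1.0010 × 0.9977 × 1.0115 = 1.07958228
Real growth factor = 1.43323493 / 1.07958228 = 1.32758286
Annualized real rate = 1.32758286^(1/4) − 1 = 7.3409% → 7.34%.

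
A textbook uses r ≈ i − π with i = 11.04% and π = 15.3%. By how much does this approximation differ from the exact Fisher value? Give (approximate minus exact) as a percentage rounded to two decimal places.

-0.57%

Approximate: r ≈ 11.040% − 15.300% = -4.2600%
Exact: (1 + 0.1104)/(1 + 0.1530) − 1 = -3.6947%
Error = -4.2600% − (-3.6947%) = -0.5653% → -0.57%.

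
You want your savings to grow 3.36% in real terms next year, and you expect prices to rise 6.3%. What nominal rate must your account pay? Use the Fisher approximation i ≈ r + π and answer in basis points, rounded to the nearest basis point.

966 basis points

i ≈ r + π = 3.36% + 6.3% = 966 basis points.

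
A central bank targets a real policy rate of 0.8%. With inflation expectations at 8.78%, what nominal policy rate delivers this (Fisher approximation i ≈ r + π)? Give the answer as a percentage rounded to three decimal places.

9.580%

i ≈ r + π = 0.8% + 8.78% = 9.580%.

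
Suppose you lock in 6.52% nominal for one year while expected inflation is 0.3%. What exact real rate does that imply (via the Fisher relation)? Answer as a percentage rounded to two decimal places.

6.20%

1 + r = 1.06520 / 1.00300 = 1.062014
r = 1.062014 − 1 = 6.2014%, i.e. 6.20%.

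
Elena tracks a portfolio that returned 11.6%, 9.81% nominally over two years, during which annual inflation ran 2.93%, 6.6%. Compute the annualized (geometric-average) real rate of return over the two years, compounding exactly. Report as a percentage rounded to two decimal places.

5.68%

Nominal growth factor = 1.1160 × 1.0981 = 1.22547960
Price-level growth factor = 1.0293 × 1.0660 = 1.09723380
Real growth factor = 1.22547960 / 1.09723380 = 1.11688101
Annualized real rate = 1.11688101^(1/2) − 1 = 5.6826% → 5.68%.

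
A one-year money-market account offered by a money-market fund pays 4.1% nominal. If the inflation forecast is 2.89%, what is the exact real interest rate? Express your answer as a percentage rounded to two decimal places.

By the Fisher equation, 1 + r = (1 + i)/(1 + π).
1 + r = 1.04100 / 1.02890 = 1.011760
r = 1.011760 − 1 = 1.1760%, i.e. 1.18%.

1.18%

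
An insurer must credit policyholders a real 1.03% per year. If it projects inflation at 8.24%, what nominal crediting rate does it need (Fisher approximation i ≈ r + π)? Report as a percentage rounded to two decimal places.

i ≈ r + π = 1.03% + 8.24% = 9.27%.

9.27%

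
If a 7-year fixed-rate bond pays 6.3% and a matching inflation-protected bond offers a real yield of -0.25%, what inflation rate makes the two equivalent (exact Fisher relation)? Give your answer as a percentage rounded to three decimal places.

(1 + π) = (1 + i)/(1 + r) = 1.06300 / 0.99750 = 1.065664
Break-even inflation = 1.065664 − 1 → 6.566%.

6.566%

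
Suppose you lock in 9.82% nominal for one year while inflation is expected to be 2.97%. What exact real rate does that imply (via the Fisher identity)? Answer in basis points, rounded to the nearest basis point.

665 basis points

1 + r = 1.09820 / 1.02970 = 1.066524
r = 1.066524 − 1 = 6.6524%, i.e. 665 basis points.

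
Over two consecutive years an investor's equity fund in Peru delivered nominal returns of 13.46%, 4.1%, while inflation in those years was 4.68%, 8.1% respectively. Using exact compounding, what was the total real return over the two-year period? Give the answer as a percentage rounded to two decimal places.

4.38%

Compound the nominal returns: 1.1346 × 1.0410 = 1.181119.
Compound inflation: 1.0468 × 1.0810 = 1.131591.
Deflate: 1.181119 / 1.131591 = 1.043768.
Total real return = 1.043768 − 1 → 4.38%.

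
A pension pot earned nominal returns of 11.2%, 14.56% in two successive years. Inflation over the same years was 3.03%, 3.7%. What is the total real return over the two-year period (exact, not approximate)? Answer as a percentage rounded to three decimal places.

Nominal growth factor = 1.1120 × 1.1456 = 1.273907
Price-level growth factor = 1.0303 × 1.0370 = 1.068421
Real growth factor = 1.273907 / 1.068421 = 1.192327
Total real return = 1.192327 − 1 → 19.233%.

19.233%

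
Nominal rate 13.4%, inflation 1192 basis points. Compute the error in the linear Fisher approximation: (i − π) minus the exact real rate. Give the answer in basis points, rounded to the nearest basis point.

Approximate: r ≈ 13.400% − 11.920% = 1.4800%
Exact: (1 + 0.1340)/(1 + 0.1192) − 1 = 1.3224%
Error = 1.4800% − 1.3224% = 0.1576% → 16 basis points.

16 basis points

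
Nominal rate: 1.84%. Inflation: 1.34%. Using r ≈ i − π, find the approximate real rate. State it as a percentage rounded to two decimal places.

r ≈ i − π = 1.84% − 1.34% = 0.50%.

0.50%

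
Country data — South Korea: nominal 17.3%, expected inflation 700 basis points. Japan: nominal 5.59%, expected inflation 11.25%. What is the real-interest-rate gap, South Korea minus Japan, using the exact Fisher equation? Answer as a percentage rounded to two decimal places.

14.71%

South Korea: (1 + 0.1730)/(1 + 0.0700) − 1 = 9.6262%
Japan: (1 + 0.0559)/(1 + 0.1125) − 1 = -5.0876%
Differential = 9.6262% − (-5.0876%) = 14.7138% → 14.71%.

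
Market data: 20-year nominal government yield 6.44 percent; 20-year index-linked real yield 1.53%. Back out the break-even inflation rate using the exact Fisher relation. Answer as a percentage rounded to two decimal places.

4.84%

(1 + π) = (1 + i)/(1 + r) = 1.06440 / 1.01530 = 1.048360
Break-even inflation = 1.048360 − 1 → 4.84%.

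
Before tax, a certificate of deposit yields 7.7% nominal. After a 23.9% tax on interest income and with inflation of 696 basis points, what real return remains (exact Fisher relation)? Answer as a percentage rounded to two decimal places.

After-tax nominal return = 7.7% × (1 − 0.239) = 5.8597%.
1 + r = 1.058597 / 1.06960 = 0.989713
After-tax real rate = 0.989713 − 1 → -1.03%.

-1.03%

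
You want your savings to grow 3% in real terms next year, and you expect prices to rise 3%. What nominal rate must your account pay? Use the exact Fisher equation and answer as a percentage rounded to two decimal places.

6.09%

(1 + i) = (1 + r)(1 + π) = 1.03000 × 1.03000 = 1.06090
i = 1.06090 − 1, so the required nominal rate is 6.09%.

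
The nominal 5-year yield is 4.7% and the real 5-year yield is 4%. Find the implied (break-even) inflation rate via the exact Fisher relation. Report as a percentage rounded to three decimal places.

0.673%

(1 + π) = (1 + i)/(1 + r) = 1.04700 / 1.04000 = 1.006731
Break-even inflation = 1.006731 − 1 → 0.673%.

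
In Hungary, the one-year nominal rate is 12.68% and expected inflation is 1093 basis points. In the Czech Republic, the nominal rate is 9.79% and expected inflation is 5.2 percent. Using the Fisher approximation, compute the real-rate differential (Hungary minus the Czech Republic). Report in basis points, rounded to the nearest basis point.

Hungary: 12.68% − 10.93% = 1.750%
The Czech Republic: 9.79% − 5.2% = 4.590%
Differential = -2.840% → -284 basis points.

-284 basis points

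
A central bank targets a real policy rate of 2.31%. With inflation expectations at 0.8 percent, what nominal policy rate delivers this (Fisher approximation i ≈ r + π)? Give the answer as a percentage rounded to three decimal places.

i ≈ r + π = 2.31% + 0.8% = 3.110%.

3.110%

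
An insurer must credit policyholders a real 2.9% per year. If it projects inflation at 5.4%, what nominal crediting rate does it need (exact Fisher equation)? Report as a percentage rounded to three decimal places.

(1 + i) = (1 + r)(1 + π) = 1.02900 × 1.05400 = 1.084566
i = 1.084566 − 1, so the required nominal rate is 8.457%.

8.457%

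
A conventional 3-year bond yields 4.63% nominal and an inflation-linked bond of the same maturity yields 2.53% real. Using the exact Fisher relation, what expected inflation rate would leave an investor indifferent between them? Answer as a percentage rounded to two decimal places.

(1 + π) = (1 + i)/(1 + r) = 1.04630 / 1.02530 = 1.020482
Break-even inflation = 1.020482 − 1 → 2.05%.

2.05%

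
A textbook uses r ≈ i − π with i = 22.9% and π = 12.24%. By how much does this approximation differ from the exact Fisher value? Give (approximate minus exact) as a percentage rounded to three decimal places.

1.162%

Approximate: r ≈ 22.900% − 12.240% = 10.6600%
Exact: (1 + 0.2290)/(1 + 0.1224) − 1 = 9.49751%
Error = 10.6600% − 9.49751% = 1.16249% → 1.162%.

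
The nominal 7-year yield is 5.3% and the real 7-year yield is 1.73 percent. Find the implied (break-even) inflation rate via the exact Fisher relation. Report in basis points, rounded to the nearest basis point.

351 basis points

(1 + π) = (1 + i)/(1 + r) = 1.05300 / 1.01730 = 1.035093
Break-even inflation = 1.035093 − 1 → 351 basis points.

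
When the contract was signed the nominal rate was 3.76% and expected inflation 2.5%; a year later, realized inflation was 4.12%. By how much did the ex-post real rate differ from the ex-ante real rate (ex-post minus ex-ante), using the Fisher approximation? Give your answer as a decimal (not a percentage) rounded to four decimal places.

-0.0162

Ex-ante: 3.76% − 2.5% = 1.260%
Ex-post: 3.76% − 4.12% = -0.360%
Difference (ex-post − ex-ante) = -1.6200% → -0.0162.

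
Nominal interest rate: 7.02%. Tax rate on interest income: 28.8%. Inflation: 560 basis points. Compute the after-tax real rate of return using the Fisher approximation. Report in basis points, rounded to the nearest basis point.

After-tax nominal return = 7.02% × (1 − 0.288) = 4.99824%.
r ≈ 4.99824% − 5.6% → -60 basis points.

-60 basis points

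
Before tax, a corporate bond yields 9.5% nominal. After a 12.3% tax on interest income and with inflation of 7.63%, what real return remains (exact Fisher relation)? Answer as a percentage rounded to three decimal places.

0.652%

After-tax nominal return = 9.5% × (1 − 0.123) = 8.3315%.
1 + r = 1.083315 / 1.07630 = 1.006518
After-tax real rate = 1.006518 − 1 → 0.652%.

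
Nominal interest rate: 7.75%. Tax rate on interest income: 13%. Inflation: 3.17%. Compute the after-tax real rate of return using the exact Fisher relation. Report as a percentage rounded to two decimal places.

After-tax nominal return = 7.75% × (1 − 0.13) = 6.7425%.
1 + r = 1.067425 / 1.03170 = 1.034627
After-tax real rate = 1.034627 − 1 → 3.46%.

3.46%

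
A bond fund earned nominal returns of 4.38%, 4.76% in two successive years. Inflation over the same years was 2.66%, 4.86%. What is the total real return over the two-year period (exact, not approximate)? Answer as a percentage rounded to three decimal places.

1.578%

Nominal growth factor = 1.0438 × 1.0476 = 1.0934849
Price-level growth factor = 1.0266 × 1.0486 = 1.0764928
Real growth factor = 1.0934849 / 1.0764928 = 1.0157847
Total real return = 1.0157847 − 1 → 1.578%.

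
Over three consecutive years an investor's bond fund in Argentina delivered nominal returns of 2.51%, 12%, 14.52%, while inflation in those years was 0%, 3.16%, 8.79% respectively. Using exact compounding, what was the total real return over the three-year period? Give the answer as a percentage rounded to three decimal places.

Nominal growth factor = 1.0251 × 1.1200 × 1.1452 = 1.314818
Price-level growth factor = 1.0000 × 1.0316 × 1.0879 = 1.122278
Real growth factor = 1.314818 / 1.122278 = 1.171562
Total real return = 1.171562 − 1 → 17.156%.

17.156%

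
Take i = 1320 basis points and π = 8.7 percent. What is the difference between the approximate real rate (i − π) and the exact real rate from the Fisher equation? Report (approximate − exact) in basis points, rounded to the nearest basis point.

36 basis points

Approximate: r ≈ 13.200% − 8.700% = 4.5000%
Exact: (1 + 0.1320)/(1 + 0.0870) − 1 = 4.1398%
Error = 4.5000% − 4.1398% = 0.3602% → 36 basis points.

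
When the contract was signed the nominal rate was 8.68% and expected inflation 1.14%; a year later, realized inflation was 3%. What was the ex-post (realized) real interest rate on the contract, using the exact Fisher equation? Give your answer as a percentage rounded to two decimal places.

5.51%

Ex-post: (1 + 0.0868)/(1 + 0.0300) − 1 = 5.5146%
So the realized real rate is 5.51%.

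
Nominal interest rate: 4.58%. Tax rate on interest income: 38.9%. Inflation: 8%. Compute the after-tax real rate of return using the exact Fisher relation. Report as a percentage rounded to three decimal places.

-4.816%

After-tax nominal return = 4.58% × (1 − 0.389) = 2.79838%.
1 + r = 1.0279838 / 1.08000 = 0.951837
After-tax real rate = 0.951837 − 1 → -4.816%.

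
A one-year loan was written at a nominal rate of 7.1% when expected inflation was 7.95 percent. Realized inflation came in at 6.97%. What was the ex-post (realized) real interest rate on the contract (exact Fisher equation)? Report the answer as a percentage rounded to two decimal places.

Ex-post: (1 + 0.0710)/(1 + 0.0697) − 1 = 0.1215%
So the realized real rate is 0.12%.

0.12%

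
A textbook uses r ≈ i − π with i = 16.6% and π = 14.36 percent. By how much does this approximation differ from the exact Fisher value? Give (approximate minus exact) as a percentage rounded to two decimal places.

Approximate: r ≈ 16.600% − 14.360% = 2.2400%
Exact: (1 + 0.1660)/(1 + 0.1436) − 1 = 1.9587%
Error = 2.2400% − 1.9587% = 0.2813% → 0.28%.

0.28%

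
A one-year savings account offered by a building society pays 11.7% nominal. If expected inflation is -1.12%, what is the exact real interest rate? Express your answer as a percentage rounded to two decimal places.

1 + r = 1.11700 / 0.98880 = 1.129652
r = 1.129652 − 1 = 12.9652%, i.e. 12.97%.

12.97%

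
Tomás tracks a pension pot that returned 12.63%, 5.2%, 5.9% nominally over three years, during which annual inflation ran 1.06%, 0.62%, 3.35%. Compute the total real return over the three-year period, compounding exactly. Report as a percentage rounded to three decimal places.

Nominal growth factor = 1.1263 × 1.0520 × 1.0590 = 1.2547748
Price-level growth factor = 1.0106 × 1.0062 × 1.0335 = 1.0509307
Real growth factor = 1.2547748 / 1.0509307 = 1.1939653
Total real return = 1.1939653 − 1 → 19.397%.

19.397%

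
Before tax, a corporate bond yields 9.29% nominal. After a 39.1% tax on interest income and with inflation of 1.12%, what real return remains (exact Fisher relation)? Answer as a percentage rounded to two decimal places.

4.49%

After-tax nominal return = 9.29% × (1 − 0.391) = 5.65761%.
1 + r = 1.0565761 / 1.01120 = 1.044874
After-tax real rate = 1.044874 − 1 → 4.49%.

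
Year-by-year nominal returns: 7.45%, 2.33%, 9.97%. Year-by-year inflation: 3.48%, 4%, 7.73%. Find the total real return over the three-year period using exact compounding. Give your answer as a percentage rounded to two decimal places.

Compound the nominal returns: 1.0745 × 1.0233 × 1.0997 = 1.209160.
Compound inflation: 1.0348 × 1.0400 × 1.0773 = 1.159382.
Deflate: 1.209160 / 1.159382 = 1.042935.
Total real return = 1.042935 − 1 → 4.29%.

4.29%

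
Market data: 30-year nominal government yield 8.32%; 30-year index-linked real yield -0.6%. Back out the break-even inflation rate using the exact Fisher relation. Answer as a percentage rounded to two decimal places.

8.97%

(1 + π) = (1 + i)/(1 + r) = 1.08320 / 0.99400 = 1.089738
Break-even inflation = 1.089738 − 1 → 8.97%.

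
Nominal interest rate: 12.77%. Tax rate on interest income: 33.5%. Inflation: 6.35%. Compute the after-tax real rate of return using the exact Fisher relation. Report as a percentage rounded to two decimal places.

2.01%

After-tax nominal return = 12.77% × (1 − 0.335) = 8.49205%.
1 + r = 1.0849205 / 1.06350 = 1.020142
After-tax real rate = 1.020142 − 1 → 2.01%.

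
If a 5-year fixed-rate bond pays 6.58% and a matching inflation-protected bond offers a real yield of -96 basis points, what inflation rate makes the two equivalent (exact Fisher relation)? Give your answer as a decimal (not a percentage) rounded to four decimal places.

0.0761

(1 + π) = (1 + i)/(1 + r) = 1.06580 / 0.99040 = 1.076131
Break-even inflation = 1.076131 − 1 → 0.0761.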